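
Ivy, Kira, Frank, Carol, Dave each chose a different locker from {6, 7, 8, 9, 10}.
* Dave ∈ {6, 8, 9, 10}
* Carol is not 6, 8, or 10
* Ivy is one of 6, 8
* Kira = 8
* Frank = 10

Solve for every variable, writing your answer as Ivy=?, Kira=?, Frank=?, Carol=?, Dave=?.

Ivy=6, Kira=8, Frank=10, Carol=7, Dave=9

Kira has just one choice, so Kira = 8. So Ivy, Dave can't be 8.
That leaves Frank = 10. Strike 10 from Dave.
That leaves Ivy = 6. Strike 6 from Dave.
Dave has just one choice, so Dave = 9. So Carol can't be 9.
Carol's domain is down to {7}, so Carol = 7.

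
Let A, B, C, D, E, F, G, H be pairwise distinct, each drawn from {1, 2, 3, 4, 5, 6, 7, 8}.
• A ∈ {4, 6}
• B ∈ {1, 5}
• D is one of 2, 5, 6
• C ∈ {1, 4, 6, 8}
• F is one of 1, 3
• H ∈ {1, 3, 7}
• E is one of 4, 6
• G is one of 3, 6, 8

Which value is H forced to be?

7

The 8 variables together cover exactly {1, 2, 3, 4, 5, 6, 7, 8} — 8 values for 8 variables — and 2 appears only in D's list, so D = 2.
Among the 7 still-open variables, 5 fits only B (and all 7 values in {1, 3, 4, 5, 6, 7, 8} must be used), so B = 5.
The 6 still-open variables together cover exactly {1, 3, 4, 6, 7, 8} — 6 values for 6 variables — and 7 appears only in H's list, so H = 7.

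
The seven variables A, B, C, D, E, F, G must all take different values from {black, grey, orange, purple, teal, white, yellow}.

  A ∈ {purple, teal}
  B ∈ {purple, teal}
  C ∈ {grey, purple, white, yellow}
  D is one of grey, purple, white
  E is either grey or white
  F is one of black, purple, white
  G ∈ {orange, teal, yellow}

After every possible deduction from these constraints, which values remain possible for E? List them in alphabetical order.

Among the 7 variables, black fits only F (and all 7 values in {black, grey, orange, purple, teal, white, yellow} must be used), so F = black.
The 6 still-open variables together cover exactly {grey, orange, purple, teal, white, yellow} — 6 values for 6 variables — and orange appears only in G's list, so G = orange.
The 5 still-open variables draw from only 5 values {grey, purple, teal, white, yellow}, so each is used; only C can be yellow, hence C = yellow.
The 2 variables A and B are confined to {purple, teal}, which locks those values in; drop them from D.
No further eliminations apply; E can still be any of grey, white.

grey, white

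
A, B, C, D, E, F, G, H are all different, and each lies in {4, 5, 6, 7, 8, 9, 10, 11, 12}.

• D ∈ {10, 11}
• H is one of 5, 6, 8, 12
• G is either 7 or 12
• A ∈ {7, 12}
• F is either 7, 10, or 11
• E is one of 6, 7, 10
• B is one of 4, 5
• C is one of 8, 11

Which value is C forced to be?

8

The 8 variables together cover exactly {4, 5, 6, 7, 8, 10, 11, 12} — 8 values for 8 variables — and 4 appears only in B's list, so B = 4.
The 7 still-open variables draw from only 7 values {5, 6, 7, 8, 10, 11, 12}, so each is used; only H can be 5, hence H = 5.
The 6 still-open variables draw from only 6 values {6, 7, 8, 10, 11, 12}, so each is used; only E can be 6, hence E = 6.
The 5 still-open variables together cover exactly {7, 8, 10, 11, 12} — 5 values for 5 variables — and 8 appears only in C's list, so C = 8.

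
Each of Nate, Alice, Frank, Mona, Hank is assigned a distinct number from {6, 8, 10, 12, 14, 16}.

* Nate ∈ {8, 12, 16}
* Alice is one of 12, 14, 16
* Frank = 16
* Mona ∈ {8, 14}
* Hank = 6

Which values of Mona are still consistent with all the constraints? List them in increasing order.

Frank has just one choice, so Frank = 16. Remove 16 from Nate, Alice.
That leaves Hank = 6.
No further eliminations apply; Mona can still be any of 8, 14.

8, 14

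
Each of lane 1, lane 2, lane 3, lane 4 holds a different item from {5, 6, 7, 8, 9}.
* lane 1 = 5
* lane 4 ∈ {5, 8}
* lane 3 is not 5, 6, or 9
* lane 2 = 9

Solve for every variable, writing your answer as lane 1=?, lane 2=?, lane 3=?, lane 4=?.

lane 1=5, lane 2=9, lane 3=7, lane 4=8

lane 1's domain is down to {5}, so lane 1 = 5. Strike 5 from lane 4.
That leaves lane 2 = 9.
That leaves lane 4 = 8. Eliminate 8 elsewhere: lane 3.
lane 3's domain is down to {7}, so lane 3 = 7.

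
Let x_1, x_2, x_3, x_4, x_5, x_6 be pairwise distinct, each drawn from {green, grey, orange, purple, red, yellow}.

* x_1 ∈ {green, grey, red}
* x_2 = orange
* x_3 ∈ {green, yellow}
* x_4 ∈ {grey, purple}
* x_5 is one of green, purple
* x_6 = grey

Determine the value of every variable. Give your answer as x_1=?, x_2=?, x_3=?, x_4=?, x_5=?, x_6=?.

x_1=red, x_2=orange, x_3=yellow, x_4=purple, x_5=green, x_6=grey

x_2 must be orange (only option left).
x_6 must be grey (only option left). Eliminate grey elsewhere: x_1, x_4.
x_4 must be purple (only option left). Strike purple from x_5.
x_5 must be green (only option left). Eliminate green elsewhere: x_1, x_3.
x_1's domain is down to {red}, so x_1 = red.
x_3 must be yellow (only option left).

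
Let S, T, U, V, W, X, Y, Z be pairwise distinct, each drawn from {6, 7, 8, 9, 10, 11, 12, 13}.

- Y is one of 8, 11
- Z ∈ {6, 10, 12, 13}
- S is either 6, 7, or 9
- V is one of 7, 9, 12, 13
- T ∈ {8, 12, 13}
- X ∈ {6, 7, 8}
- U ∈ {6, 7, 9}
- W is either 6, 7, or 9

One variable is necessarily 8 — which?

X

The 8 variables together cover exactly {6, 7, 8, 9, 10, 11, 12, 13} — 8 values for 8 variables — and 10 appears only in Z's list, so Z = 10.
The 7 still-open variables together cover exactly {6, 7, 8, 9, 11, 12, 13} — 7 values for 7 variables — and 11 appears only in Y's list, so Y = 11.
S, U, W share exactly the 3 values {6, 7, 9}; by pigeonhole those values go to them, so strike 6, 7, 9 from V, X.
So 8 goes to X.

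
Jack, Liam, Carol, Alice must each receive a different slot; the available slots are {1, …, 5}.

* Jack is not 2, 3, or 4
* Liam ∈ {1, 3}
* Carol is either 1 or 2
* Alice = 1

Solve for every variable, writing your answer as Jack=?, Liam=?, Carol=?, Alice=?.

Alice has just one choice, so Alice = 1. Remove 1 from Jack, Liam, Carol.
Jack has just one choice, so Jack = 5.
Liam has just one choice, so Liam = 3.
That leaves Carol = 2.

Jack=5, Liam=3, Carol=2, Alice=1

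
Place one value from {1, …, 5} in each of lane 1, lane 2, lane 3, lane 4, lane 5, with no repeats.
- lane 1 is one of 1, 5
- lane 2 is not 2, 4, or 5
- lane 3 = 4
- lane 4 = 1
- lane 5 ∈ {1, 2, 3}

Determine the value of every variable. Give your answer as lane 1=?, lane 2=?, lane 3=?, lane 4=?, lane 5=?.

lane 3's domain is down to {4}, so lane 3 = 4.
lane 4 has just one choice, so lane 4 = 1. So lane 1, lane 2, lane 5 can't be 1.
lane 1 must be 5 (only option left).
lane 2 has just one choice, so lane 2 = 3. Remove 3 from lane 5.
That leaves lane 5 = 2.

lane 1=5, lane 2=3, lane 3=4, lane 4=1, lane 5=2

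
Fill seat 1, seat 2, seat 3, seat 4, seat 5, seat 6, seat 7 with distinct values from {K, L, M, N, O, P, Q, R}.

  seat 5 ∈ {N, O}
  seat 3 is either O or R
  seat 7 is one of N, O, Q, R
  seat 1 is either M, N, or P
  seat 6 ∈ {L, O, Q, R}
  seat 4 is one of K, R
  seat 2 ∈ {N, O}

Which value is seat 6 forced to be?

seat 2 and seat 5 share exactly the 2 values {N, O}; by pigeonhole those values go to them, so strike N, O from seat 1, seat 3, seat 6, seat 7.
seat 3 has just one choice, so seat 3 = R. Strike R from seat 4, seat 6, seat 7.
That leaves seat 4 = K.
seat 7 must be Q (only option left). So seat 6 can't be Q.
So seat 6 = L.

L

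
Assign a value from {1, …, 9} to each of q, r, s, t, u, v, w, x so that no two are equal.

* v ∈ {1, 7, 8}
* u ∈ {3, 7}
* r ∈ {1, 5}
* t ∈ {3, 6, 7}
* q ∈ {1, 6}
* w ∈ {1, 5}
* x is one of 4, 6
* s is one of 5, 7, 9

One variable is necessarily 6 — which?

The 8 variables together cover exactly {1, 3, 4, 5, 6, 7, 8, 9} — 8 values for 8 variables — and 4 appears only in x's list, so x = 4.
The 7 still-open variables together cover exactly {1, 3, 5, 6, 7, 8, 9} — 7 values for 7 variables — and 8 appears only in v's list, so v = 8.
The 6 still-open variables draw from only 6 values {1, 3, 5, 6, 7, 9}, so each is used; only s can be 9, hence s = 9.
r and w share exactly the 2 values {1, 5}; by pigeonhole those values go to them, so strike 1, 5 from q.
So 6 goes to q.

q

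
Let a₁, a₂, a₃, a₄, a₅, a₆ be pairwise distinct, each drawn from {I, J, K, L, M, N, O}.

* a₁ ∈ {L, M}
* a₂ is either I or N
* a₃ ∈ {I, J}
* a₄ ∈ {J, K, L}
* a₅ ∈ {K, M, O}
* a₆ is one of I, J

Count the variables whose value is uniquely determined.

1

a₃ and a₆ between them cover only {I, J} — a naked pair. Remove those values from a₂, a₄.
a₂ has just one choice, so a₂ = N.
Determined: a₂=N. The other variables each still have more than one consistent value. That makes 1.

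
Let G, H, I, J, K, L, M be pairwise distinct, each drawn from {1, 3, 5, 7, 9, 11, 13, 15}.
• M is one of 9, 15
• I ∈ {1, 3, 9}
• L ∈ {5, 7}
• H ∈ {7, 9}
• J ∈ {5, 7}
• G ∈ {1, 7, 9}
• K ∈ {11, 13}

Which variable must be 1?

J and L share exactly the 2 values {5, 7}; by pigeonhole those values go to them, so strike 5, 7 from G, H.
H has just one choice, so H = 9. Remove 9 from G, I, M.
So 1 goes to G.

G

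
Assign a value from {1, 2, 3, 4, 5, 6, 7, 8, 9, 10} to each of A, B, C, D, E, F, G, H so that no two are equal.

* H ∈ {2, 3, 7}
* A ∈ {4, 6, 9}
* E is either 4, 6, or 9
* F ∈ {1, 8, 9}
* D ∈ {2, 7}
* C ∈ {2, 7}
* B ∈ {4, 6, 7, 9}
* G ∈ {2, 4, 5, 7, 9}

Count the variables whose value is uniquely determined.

2

C and D share exactly the 2 values {2, 7}; by pigeonhole those values go to them, so strike 2, 7 from B, G, H.
H must be 3 (only option left).
The 3 variables A, B, E are confined to {4, 6, 9}, which locks those values in; drop them from F, G.
G's domain is down to {5}, so G = 5.
Determined: G=5, H=3. The other variables each still have more than one consistent value. That makes 2.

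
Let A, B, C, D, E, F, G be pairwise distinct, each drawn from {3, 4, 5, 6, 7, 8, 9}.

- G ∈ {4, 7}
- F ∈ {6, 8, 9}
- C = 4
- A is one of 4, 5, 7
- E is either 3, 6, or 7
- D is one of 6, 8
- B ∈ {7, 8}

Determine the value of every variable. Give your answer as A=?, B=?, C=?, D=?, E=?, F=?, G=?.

A=5, B=8, C=4, D=6, E=3, F=9, G=7

C has just one choice, so C = 4. Remove 4 from A, G.
G has just one choice, so G = 7. So A, B, E can't be 7.
A's domain is down to {5}, so A = 5.
B has just one choice, so B = 8. Remove 8 from D, F.
That leaves D = 6. So E, F can't be 6.
E has just one choice, so E = 3.
F has just one choice, so F = 9.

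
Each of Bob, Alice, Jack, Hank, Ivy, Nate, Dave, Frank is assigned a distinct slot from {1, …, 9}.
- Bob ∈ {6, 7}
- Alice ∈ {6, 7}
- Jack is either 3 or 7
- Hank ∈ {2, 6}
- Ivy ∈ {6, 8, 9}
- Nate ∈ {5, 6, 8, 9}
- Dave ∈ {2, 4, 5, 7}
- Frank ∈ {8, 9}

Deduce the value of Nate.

5

Among the 8 variables, 3 fits only Jack (and all 8 values in {2, 3, 4, 5, 6, 7, 8, 9} must be used), so Jack = 3.
The 7 still-open variables draw from only 7 values {2, 4, 5, 6, 7, 8, 9}, so each is used; only Dave can be 4, hence Dave = 4.
The 6 still-open variables together cover exactly {2, 5, 6, 7, 8, 9} — 6 values for 6 variables — and 2 appears only in Hank's list, so Hank = 2.
The 5 still-open variables together cover exactly {5, 6, 7, 8, 9} — 5 values for 5 variables — and 5 appears only in Nate's list, so Nate = 5.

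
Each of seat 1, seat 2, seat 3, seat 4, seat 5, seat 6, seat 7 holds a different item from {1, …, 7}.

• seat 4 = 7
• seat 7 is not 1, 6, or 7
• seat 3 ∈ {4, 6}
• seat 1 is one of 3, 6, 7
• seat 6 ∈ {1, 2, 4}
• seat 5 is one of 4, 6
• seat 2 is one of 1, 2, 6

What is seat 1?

seat 4 has just one choice, so seat 4 = 7. So seat 1 can't be 7.
The 6 still-open variables draw from only 6 values {1, 2, 3, 4, 5, 6}, so each is used; only seat 7 can be 5, hence seat 7 = 5.
The 5 still-open variables draw from only 5 values {1, 2, 3, 4, 6}, so each is used; only seat 1 can be 3, hence seat 1 = 3.

3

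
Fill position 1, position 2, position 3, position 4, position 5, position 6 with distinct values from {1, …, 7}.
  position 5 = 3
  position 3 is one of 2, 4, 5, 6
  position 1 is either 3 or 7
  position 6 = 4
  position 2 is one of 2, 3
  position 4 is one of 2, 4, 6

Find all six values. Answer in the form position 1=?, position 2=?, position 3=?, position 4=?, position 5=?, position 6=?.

position 5's domain is down to {3}, so position 5 = 3. Eliminate 3 elsewhere: position 1, position 2.
position 6 has just one choice, so position 6 = 4. Remove 4 from position 3, position 4.
position 1 must be 7 (only option left).
That leaves position 2 = 2. Strike 2 from position 3, position 4.
position 4's domain is down to {6}, so position 4 = 6. So position 3 can't be 6.
position 3 has just one choice, so position 3 = 5.

position 1=7, position 2=2, position 3=5, position 4=6, position 5=3, position 6=4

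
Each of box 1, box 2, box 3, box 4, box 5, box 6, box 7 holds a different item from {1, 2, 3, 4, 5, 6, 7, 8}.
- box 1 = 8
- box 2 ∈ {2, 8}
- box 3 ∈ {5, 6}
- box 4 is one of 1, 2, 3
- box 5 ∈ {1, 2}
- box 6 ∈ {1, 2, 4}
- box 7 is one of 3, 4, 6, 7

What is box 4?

box 1's domain is down to {8}, so box 1 = 8. Remove 8 from box 2.
box 2 has just one choice, so box 2 = 2. Remove 2 from box 4, box 5, box 6.
That leaves box 5 = 1. Remove 1 from box 4, box 6.
So box 4 = 3.

3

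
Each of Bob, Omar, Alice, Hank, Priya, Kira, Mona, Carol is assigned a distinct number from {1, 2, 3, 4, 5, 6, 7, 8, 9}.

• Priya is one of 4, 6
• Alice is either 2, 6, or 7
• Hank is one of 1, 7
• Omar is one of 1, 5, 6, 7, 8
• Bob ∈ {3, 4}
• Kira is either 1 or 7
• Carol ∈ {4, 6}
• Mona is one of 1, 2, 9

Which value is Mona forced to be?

9

Hank and Kira share exactly the 2 values {1, 7}; by pigeonhole those values go to them, so strike 1, 7 from Omar, Alice, Mona.
Priya and Carol share exactly the 2 values {4, 6}; by pigeonhole those values go to them, so strike 4, 6 from Bob, Omar, Alice.
Bob must be 3 (only option left).
Alice has just one choice, so Alice = 2. Eliminate 2 elsewhere: Mona.
So Mona = 9.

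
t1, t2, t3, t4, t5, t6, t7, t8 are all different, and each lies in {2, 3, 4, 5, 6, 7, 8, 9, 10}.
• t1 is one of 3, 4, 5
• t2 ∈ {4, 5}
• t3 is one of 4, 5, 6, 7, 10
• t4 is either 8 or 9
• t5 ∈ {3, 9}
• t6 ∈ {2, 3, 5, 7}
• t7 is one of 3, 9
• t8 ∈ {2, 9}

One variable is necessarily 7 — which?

t5 and t7 share exactly the 2 values {3, 9}; by pigeonhole those values go to them, so strike 3, 9 from t1, t4, t6, t8.
t4 has just one choice, so t4 = 8.
t8's domain is down to {2}, so t8 = 2. Eliminate 2 elsewhere: t6.
t1 and t2 share exactly the 2 values {4, 5}; by pigeonhole those values go to them, so strike 4, 5 from t3, t6.
So 7 goes to t6.

t6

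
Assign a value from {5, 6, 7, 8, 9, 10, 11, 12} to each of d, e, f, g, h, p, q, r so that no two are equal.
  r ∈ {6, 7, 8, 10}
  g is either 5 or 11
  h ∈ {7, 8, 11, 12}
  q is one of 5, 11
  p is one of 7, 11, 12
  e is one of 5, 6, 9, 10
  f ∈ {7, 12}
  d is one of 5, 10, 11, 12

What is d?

The 8 variables draw from only 8 values {5, 6, 7, 8, 9, 10, 11, 12}, so each is used; only e can be 9, hence e = 9.
Among the 7 still-open variables, 6 fits only r (and all 7 values in {5, 6, 7, 8, 10, 11, 12} must be used), so r = 6.
Among the 6 still-open variables, 8 fits only h (and all 6 values in {5, 7, 8, 10, 11, 12} must be used), so h = 8.
Among the 5 still-open variables, 10 fits only d (and all 5 values in {5, 7, 10, 11, 12} must be used), so d = 10.

10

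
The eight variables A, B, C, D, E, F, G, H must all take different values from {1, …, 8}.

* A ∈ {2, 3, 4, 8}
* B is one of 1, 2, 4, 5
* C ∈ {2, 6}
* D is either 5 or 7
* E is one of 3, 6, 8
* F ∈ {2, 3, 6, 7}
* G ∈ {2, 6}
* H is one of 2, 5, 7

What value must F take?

The 8 variables together cover exactly {1, 2, 3, 4, 5, 6, 7, 8} — 8 values for 8 variables — and 1 appears only in B's list, so B = 1.
The 7 still-open variables draw from only 7 values {2, 3, 4, 5, 6, 7, 8}, so each is used; only A can be 4, hence A = 4.
The 6 still-open variables together cover exactly {2, 3, 5, 6, 7, 8} — 6 values for 6 variables — and 8 appears only in E's list, so E = 8.
Among the 5 still-open variables, 3 fits only F (and all 5 values in {2, 3, 5, 6, 7} must be used), so F = 3.

3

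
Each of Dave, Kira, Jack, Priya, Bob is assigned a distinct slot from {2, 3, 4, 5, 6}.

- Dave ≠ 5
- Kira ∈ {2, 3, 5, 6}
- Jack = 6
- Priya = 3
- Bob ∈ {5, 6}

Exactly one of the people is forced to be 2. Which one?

Jack has just one choice, so Jack = 6. Eliminate 6 elsewhere: Dave, Kira, Bob.
Priya has just one choice, so Priya = 3. Strike 3 from Dave, Kira.
Bob's domain is down to {5}, so Bob = 5. Eliminate 5 elsewhere: Kira.
So 2 goes to Kira.

Kira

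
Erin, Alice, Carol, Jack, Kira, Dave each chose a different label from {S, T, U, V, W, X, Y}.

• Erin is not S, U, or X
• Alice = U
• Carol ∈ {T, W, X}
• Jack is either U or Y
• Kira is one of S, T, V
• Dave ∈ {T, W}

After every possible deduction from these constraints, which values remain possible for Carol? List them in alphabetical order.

Alice must be U (only option left). Remove U from Jack.
Jack has just one choice, so Jack = Y. So Erin can't be Y.
No further eliminations apply; Carol can still be any of T, W, X.

T, W, X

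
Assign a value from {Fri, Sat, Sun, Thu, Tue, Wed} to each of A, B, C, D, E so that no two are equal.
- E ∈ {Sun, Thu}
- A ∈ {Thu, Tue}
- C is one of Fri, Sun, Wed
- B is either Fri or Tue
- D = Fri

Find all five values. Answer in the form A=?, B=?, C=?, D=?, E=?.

D has just one choice, so D = Fri. Strike Fri from B, C.
B's domain is down to {Tue}, so B = Tue. Strike Tue from A.
A must be Thu (only option left). So E can't be Thu.
E must be Sun (only option left). Eliminate Sun elsewhere: C.
C must be Wed (only option left).

A=Thu, B=Tue, C=Wed, D=Fri, E=Sun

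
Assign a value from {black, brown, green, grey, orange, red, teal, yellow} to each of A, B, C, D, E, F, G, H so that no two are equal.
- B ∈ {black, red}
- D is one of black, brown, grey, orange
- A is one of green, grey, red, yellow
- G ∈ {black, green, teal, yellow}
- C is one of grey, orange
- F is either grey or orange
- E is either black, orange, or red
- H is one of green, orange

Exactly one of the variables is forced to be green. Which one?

H

Among the 8 variables, brown fits only D (and all 8 values in {black, brown, green, grey, orange, red, teal, yellow} must be used), so D = brown.
The 7 still-open variables draw from only 7 values {black, green, grey, orange, red, teal, yellow}, so each is used; only G can be teal, hence G = teal.
The 6 still-open variables draw from only 6 values {black, green, grey, orange, red, yellow}, so each is used; only A can be yellow, hence A = yellow.
The 5 still-open variables draw from only 5 values {black, green, grey, orange, red}, so each is used; only H can be green, hence H = green.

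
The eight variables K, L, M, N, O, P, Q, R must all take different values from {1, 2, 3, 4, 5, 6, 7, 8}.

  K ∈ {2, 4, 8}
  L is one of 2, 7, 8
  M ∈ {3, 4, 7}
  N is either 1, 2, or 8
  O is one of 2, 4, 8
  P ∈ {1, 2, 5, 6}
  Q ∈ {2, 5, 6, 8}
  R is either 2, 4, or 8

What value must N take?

Among the 8 variables, 3 fits only M (and all 8 values in {1, 2, 3, 4, 5, 6, 7, 8} must be used), so M = 3.
The 7 still-open variables draw from only 7 values {1, 2, 4, 5, 6, 7, 8}, so each is used; only L can be 7, hence L = 7.
K, O, R share exactly the 3 values {2, 4, 8}; by pigeonhole those values go to them, so strike 2, 4, 8 from N, P, Q.
So N = 1.

1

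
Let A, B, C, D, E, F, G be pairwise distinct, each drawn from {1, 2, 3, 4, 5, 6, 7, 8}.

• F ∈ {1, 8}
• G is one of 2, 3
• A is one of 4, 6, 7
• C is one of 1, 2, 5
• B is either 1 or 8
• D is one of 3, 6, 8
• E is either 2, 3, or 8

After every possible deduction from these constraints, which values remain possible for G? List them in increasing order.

2, 3

The 2 variables B and F are confined to {1, 8}, which locks those values in; drop them from C, D, E.
The 2 variables E and G are confined to {2, 3}, which locks those values in; drop them from C, D.
C's domain is down to {5}, so C = 5.
D must be 6 (only option left). Remove 6 from A.
No further eliminations apply; G can still be any of 2, 3.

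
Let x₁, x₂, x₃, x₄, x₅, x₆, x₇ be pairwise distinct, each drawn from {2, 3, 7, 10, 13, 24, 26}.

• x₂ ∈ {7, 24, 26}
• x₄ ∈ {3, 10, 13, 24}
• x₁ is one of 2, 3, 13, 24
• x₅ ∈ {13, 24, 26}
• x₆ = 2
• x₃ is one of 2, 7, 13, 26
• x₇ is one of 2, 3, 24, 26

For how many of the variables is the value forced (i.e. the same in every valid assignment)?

x₆ must be 2 (only option left). Remove 2 from x₁, x₃, x₇.
Among the 6 still-open variables, 10 fits only x₄ (and all 6 values in {3, 7, 10, 13, 24, 26} must be used), so x₄ = 10.
Determined: x₄=10, x₆=2. The other variables each still have more than one consistent value. That makes 2.

2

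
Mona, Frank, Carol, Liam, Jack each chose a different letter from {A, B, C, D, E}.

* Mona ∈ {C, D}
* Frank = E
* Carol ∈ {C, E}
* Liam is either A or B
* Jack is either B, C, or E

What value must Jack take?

B

Frank's domain is down to {E}, so Frank = E. Strike E from Carol, Jack.
Carol has just one choice, so Carol = C. Eliminate C elsewhere: Mona, Jack.
So Jack = B.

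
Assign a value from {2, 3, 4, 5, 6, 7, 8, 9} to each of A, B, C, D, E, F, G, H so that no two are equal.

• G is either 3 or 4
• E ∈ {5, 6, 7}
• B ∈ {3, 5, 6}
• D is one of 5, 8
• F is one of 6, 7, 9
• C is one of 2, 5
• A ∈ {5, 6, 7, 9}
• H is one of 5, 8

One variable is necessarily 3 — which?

Among the 8 variables, 2 fits only C (and all 8 values in {2, 3, 4, 5, 6, 7, 8, 9} must be used), so C = 2.
The 7 still-open variables together cover exactly {3, 4, 5, 6, 7, 8, 9} — 7 values for 7 variables — and 4 appears only in G's list, so G = 4.
Among the 6 still-open variables, 3 fits only B (and all 6 values in {3, 5, 6, 7, 8, 9} must be used), so B = 3.

B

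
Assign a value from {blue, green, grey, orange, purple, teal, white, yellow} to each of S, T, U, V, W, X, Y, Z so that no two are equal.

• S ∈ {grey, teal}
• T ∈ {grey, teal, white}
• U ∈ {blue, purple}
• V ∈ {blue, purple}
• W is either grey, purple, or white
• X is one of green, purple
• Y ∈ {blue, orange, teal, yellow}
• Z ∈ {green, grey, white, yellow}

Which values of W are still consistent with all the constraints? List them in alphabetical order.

Among the 8 variables, orange fits only Y (and all 8 values in {blue, green, grey, orange, purple, teal, white, yellow} must be used), so Y = orange.
The 7 still-open variables draw from only 7 values {blue, green, grey, purple, teal, white, yellow}, so each is used; only Z can be yellow, hence Z = yellow.
Among the 6 still-open variables, green fits only X (and all 6 values in {blue, green, grey, purple, teal, white} must be used), so X = green.
The 2 variables U and V are confined to {blue, purple}, which locks those values in; drop them from W.
No further eliminations apply; W can still be any of grey, white.

grey, white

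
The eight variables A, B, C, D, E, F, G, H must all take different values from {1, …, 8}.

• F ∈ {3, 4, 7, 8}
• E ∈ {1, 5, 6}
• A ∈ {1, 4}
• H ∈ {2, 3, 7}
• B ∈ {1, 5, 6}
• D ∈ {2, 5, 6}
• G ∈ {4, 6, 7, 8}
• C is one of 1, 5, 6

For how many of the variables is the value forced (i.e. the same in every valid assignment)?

2

The 3 variables B, C, E are confined to {1, 5, 6}, which locks those values in; drop them from A, D, G.
That leaves A = 4. So F, G can't be 4.
D must be 2 (only option left). Eliminate 2 elsewhere: H.
Determined: A=4, D=2. The other variables each still have more than one consistent value. That makes 2.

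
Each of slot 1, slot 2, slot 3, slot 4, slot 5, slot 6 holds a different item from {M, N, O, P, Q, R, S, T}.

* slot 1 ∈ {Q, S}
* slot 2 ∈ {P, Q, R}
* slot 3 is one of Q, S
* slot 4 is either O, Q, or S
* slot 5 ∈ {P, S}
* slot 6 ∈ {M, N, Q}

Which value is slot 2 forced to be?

slot 1 and slot 3 share exactly the 2 values {Q, S}; by pigeonhole those values go to them, so strike Q, S from slot 2, slot 4, slot 5, slot 6.
slot 4 must be O (only option left).
slot 5's domain is down to {P}, so slot 5 = P. Strike P from slot 2.
So slot 2 = R.

R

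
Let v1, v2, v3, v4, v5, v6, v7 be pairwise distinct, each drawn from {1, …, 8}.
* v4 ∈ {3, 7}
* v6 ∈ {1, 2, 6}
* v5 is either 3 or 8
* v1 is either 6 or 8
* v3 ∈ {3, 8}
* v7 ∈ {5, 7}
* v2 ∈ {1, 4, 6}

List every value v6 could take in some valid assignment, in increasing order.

v3 and v5 between them cover only {3, 8} — a naked pair. Remove those values from v1, v4.
That leaves v1 = 6. Eliminate 6 elsewhere: v2, v6.
That leaves v4 = 7. Eliminate 7 elsewhere: v7.
v7's domain is down to {5}, so v7 = 5.
No further eliminations apply; v6 can still be any of 1, 2.

1, 2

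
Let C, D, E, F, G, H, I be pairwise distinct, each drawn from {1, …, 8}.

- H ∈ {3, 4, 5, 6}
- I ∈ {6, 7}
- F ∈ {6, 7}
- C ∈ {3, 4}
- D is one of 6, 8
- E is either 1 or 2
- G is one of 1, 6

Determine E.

2

F and I between them cover only {6, 7} — a naked pair. Remove those values from D, G, H.
D has just one choice, so D = 8.
G's domain is down to {1}, so G = 1. So E can't be 1.
So E = 2.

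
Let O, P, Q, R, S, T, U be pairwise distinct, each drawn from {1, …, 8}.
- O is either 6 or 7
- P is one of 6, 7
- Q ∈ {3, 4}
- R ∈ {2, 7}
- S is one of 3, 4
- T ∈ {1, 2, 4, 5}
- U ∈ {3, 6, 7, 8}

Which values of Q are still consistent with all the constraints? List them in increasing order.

3, 4

The 2 variables O and P are confined to {6, 7}, which locks those values in; drop them from R, U.
R must be 2 (only option left). Remove 2 from T.
The 2 variables Q and S are confined to {3, 4}, which locks those values in; drop them from T, U.
U must be 8 (only option left).
No further eliminations apply; Q can still be any of 3, 4.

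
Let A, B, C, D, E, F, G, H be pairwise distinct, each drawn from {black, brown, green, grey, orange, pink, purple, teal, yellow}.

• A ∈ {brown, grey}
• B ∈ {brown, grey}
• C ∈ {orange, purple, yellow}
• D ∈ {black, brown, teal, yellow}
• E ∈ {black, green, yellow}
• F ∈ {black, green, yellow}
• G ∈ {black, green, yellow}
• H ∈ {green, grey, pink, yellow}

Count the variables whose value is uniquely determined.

2

A and B share exactly the 2 values {brown, grey}; by pigeonhole those values go to them, so strike brown, grey from D, H.
The 3 variables E, F, G are confined to {black, green, yellow}, which locks those values in; drop them from C, D, H.
That leaves D = teal.
H must be pink (only option left).
Determined: D=teal, H=pink. The other variables each still have more than one consistent value. That makes 2.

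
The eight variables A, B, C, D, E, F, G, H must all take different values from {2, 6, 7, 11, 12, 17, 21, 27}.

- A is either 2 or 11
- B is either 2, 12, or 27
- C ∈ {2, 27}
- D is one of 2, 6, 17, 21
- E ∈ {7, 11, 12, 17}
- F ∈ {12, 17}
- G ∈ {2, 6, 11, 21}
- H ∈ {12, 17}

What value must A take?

11

Among the 8 variables, 7 fits only E (and all 8 values in {2, 6, 7, 11, 12, 17, 21, 27} must be used), so E = 7.
F and H between them cover only {12, 17} — a naked pair. Remove those values from B, D.
B and C between them cover only {2, 27} — a naked pair. Remove those values from A, D, G.
So A = 11.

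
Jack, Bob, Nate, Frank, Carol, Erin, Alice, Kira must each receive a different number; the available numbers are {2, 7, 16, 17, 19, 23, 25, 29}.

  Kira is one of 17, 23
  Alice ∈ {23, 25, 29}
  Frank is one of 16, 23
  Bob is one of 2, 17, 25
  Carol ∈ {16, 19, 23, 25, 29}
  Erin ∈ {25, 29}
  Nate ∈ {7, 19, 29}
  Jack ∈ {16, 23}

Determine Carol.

19

The 8 variables together cover exactly {2, 7, 16, 17, 19, 23, 25, 29} — 8 values for 8 variables — and 2 appears only in Bob's list, so Bob = 2.
Among the 7 still-open variables, 7 fits only Nate (and all 7 values in {7, 16, 17, 19, 23, 25, 29} must be used), so Nate = 7.
The 6 still-open variables together cover exactly {16, 17, 19, 23, 25, 29} — 6 values for 6 variables — and 17 appears only in Kira's list, so Kira = 17.
The 5 still-open variables draw from only 5 values {16, 19, 23, 25, 29}, so each is used; only Carol can be 19, hence Carol = 19.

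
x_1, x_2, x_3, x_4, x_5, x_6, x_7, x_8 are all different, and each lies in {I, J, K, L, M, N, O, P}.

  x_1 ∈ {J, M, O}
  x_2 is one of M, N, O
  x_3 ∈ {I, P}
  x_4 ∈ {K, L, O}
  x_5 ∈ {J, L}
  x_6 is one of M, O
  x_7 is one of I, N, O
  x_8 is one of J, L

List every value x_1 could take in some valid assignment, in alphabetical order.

The 8 variables draw from only 8 values {I, J, K, L, M, N, O, P}, so each is used; only x_4 can be K, hence x_4 = K.
Among the 7 still-open variables, P fits only x_3 (and all 7 values in {I, J, L, M, N, O, P} must be used), so x_3 = P.
The 6 still-open variables draw from only 6 values {I, J, L, M, N, O}, so each is used; only x_7 can be I, hence x_7 = I.
The 5 still-open variables draw from only 5 values {J, L, M, N, O}, so each is used; only x_2 can be N, hence x_2 = N.
x_5 and x_8 share exactly the 2 values {J, L}; by pigeonhole those values go to them, so strike J, L from x_1.
No further eliminations apply; x_1 can still be any of M, O.

M, O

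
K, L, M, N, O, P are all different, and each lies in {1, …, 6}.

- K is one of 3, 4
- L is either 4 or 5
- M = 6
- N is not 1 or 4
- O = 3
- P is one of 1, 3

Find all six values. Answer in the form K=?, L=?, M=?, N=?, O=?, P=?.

K=4, L=5, M=6, N=2, O=3, P=1

M's domain is down to {6}, so M = 6. Strike 6 from N.
That leaves O = 3. Strike 3 from K, N, P.
That leaves P = 1.
That leaves K = 4. Strike 4 from L.
L's domain is down to {5}, so L = 5. So N can't be 5.
N has just one choice, so N = 2.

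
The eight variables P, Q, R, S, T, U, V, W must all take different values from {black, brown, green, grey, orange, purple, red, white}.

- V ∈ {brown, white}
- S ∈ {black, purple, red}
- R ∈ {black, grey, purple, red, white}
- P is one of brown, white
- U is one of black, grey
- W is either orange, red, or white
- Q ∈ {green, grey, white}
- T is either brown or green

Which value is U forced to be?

black

Among the 8 variables, orange fits only W (and all 8 values in {black, brown, green, grey, orange, purple, red, white} must be used), so W = orange.
The 2 variables P and V are confined to {brown, white}, which locks those values in; drop them from Q, R, T.
T's domain is down to {green}, so T = green. Remove green from Q.
That leaves Q = grey. Remove grey from R, U.
So U = black.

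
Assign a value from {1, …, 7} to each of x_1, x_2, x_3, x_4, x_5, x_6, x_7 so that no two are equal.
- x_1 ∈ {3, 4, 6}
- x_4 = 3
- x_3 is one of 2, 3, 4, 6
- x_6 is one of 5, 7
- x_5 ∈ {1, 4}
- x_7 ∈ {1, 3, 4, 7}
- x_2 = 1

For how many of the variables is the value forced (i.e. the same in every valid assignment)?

x_2 must be 1 (only option left). Remove 1 from x_5, x_7.
x_4 has just one choice, so x_4 = 3. Eliminate 3 elsewhere: x_1, x_3, x_7.
x_5 must be 4 (only option left). So x_1, x_3, x_7 can't be 4.
x_7 has just one choice, so x_7 = 7. Eliminate 7 elsewhere: x_6.
x_1 has just one choice, so x_1 = 6. So x_3 can't be 6.
x_3's domain is down to {2}, so x_3 = 2.
x_6 must be 5 (only option left).
Every variable is fixed: x_1=6, x_2=1, x_3=2, x_4=3, x_5=4, x_6=5, x_7=7. That makes 7.

7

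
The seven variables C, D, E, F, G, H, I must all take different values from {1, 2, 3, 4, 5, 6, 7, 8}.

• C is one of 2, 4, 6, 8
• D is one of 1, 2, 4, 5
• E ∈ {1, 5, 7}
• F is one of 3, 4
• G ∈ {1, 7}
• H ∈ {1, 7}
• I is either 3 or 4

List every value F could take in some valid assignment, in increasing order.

3, 4

F and I between them cover only {3, 4} — a naked pair. Remove those values from C, D.
G and H between them cover only {1, 7} — a naked pair. Remove those values from D, E.
E's domain is down to {5}, so E = 5. Strike 5 from D.
D's domain is down to {2}, so D = 2. Strike 2 from C.
No further eliminations apply; F can still be any of 3, 4.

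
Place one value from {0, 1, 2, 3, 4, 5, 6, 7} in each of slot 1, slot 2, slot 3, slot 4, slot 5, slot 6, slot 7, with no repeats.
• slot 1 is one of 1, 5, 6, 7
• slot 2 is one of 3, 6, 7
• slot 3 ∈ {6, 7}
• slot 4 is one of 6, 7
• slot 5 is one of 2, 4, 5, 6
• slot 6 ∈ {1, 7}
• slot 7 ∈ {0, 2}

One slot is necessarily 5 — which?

slot 3 and slot 4 share exactly the 2 values {6, 7}; by pigeonhole those values go to them, so strike 6, 7 from slot 1, slot 2, slot 5, slot 6.
That leaves slot 2 = 3.
slot 6 has just one choice, so slot 6 = 1. Strike 1 from slot 1.
So 5 goes to slot 1.

slot 1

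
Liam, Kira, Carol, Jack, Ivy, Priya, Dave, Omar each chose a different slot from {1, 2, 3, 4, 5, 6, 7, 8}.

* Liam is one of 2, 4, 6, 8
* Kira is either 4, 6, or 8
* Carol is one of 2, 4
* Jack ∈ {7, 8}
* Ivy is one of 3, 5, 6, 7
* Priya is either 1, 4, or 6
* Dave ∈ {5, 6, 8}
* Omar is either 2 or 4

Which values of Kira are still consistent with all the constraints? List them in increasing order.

The 8 variables draw from only 8 values {1, 2, 3, 4, 5, 6, 7, 8}, so each is used; only Priya can be 1, hence Priya = 1.
The 7 still-open variables draw from only 7 values {2, 3, 4, 5, 6, 7, 8}, so each is used; only Ivy can be 3, hence Ivy = 3.
Among the 6 still-open variables, 5 fits only Dave (and all 6 values in {2, 4, 5, 6, 7, 8} must be used), so Dave = 5.
Among the 5 still-open variables, 7 fits only Jack (and all 5 values in {2, 4, 6, 7, 8} must be used), so Jack = 7.
Carol and Omar share exactly the 2 values {2, 4}; by pigeonhole those values go to them, so strike 2, 4 from Liam, Kira.
No further eliminations apply; Kira can still be any of 6, 8.

6, 8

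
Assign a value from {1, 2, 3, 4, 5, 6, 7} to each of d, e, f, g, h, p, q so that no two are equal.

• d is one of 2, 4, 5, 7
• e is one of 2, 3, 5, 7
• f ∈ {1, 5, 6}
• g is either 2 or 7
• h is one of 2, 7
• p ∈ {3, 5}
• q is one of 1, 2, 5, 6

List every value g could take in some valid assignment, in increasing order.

Among the 7 variables, 4 fits only d (and all 7 values in {1, 2, 3, 4, 5, 6, 7} must be used), so d = 4.
The 2 variables g and h are confined to {2, 7}, which locks those values in; drop them from e, q.
e and p share exactly the 2 values {3, 5}; by pigeonhole those values go to them, so strike 3, 5 from f, q.
No further eliminations apply; g can still be any of 2, 7.

2, 7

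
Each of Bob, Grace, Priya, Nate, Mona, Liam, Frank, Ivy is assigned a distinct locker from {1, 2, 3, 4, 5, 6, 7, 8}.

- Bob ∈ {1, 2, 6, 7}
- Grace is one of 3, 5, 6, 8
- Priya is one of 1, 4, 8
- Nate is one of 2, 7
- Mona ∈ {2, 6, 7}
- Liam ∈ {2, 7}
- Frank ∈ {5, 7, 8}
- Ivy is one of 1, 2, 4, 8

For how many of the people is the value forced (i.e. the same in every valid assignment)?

Among the 8 variables, 3 fits only Grace (and all 8 values in {1, 2, 3, 4, 5, 6, 7, 8} must be used), so Grace = 3.
The 7 still-open variables draw from only 7 values {1, 2, 4, 5, 6, 7, 8}, so each is used; only Frank can be 5, hence Frank = 5.
The 2 variables Nate and Liam are confined to {2, 7}, which locks those values in; drop them from Bob, Mona, Ivy.
Mona's domain is down to {6}, so Mona = 6. Strike 6 from Bob.
Bob has just one choice, so Bob = 1. Strike 1 from Priya, Ivy.
Determined: Bob=1, Grace=3, Mona=6, Frank=5. The other people each still have more than one consistent value. That makes 4.

4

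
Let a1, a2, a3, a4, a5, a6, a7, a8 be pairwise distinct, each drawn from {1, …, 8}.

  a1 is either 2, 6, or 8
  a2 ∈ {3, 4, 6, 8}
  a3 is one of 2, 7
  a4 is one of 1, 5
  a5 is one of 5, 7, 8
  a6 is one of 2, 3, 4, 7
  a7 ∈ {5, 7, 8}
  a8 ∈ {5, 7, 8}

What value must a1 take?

The 8 variables together cover exactly {1, 2, 3, 4, 5, 6, 7, 8} — 8 values for 8 variables — and 1 appears only in a4's list, so a4 = 1.
a5, a7, a8 between them cover only {5, 7, 8} — a naked triple. Remove those values from a1, a2, a3, a6.
a3 has just one choice, so a3 = 2. Strike 2 from a1, a6.
So a1 = 6.

6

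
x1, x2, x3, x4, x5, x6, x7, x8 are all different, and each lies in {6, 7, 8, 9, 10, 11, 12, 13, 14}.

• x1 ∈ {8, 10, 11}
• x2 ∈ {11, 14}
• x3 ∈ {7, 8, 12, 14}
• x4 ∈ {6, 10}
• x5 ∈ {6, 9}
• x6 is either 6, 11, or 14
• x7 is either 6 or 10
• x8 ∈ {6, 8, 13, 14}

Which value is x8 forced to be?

13

x4 and x7 between them cover only {6, 10} — a naked pair. Remove those values from x1, x5, x6, x8.
x5's domain is down to {9}, so x5 = 9.
The 2 variables x2 and x6 are confined to {11, 14}, which locks those values in; drop them from x1, x3, x8.
x1's domain is down to {8}, so x1 = 8. Strike 8 from x3, x8.
So x8 = 13.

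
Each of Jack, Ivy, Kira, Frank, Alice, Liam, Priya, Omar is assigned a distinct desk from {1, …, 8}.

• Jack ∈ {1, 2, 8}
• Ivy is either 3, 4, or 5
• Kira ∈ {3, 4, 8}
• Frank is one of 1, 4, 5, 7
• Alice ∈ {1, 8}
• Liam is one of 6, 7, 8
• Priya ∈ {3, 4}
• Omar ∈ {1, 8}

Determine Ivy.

5

Among the 8 variables, 2 fits only Jack (and all 8 values in {1, 2, 3, 4, 5, 6, 7, 8} must be used), so Jack = 2.
The 7 still-open variables draw from only 7 values {1, 3, 4, 5, 6, 7, 8}, so each is used; only Liam can be 6, hence Liam = 6.
The 6 still-open variables draw from only 6 values {1, 3, 4, 5, 7, 8}, so each is used; only Frank can be 7, hence Frank = 7.
The 5 still-open variables together cover exactly {1, 3, 4, 5, 8} — 5 values for 5 variables — and 5 appears only in Ivy's list, so Ivy = 5.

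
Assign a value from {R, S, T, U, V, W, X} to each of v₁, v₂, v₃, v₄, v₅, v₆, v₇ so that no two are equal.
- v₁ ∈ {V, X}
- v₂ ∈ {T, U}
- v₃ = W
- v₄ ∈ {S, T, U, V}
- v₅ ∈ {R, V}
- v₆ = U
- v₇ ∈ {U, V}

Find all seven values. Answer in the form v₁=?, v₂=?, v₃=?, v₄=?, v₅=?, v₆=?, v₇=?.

v₁=X, v₂=T, v₃=W, v₄=S, v₅=R, v₆=U, v₇=V

v₃ has just one choice, so v₃ = W.
v₆ has just one choice, so v₆ = U. So v₂, v₄, v₇ can't be U.
v₇ has just one choice, so v₇ = V. Eliminate V elsewhere: v₁, v₄, v₅.
v₁ must be X (only option left).
v₂'s domain is down to {T}, so v₂ = T. Strike T from v₄.
v₄'s domain is down to {S}, so v₄ = S.
v₅'s domain is down to {R}, so v₅ = R.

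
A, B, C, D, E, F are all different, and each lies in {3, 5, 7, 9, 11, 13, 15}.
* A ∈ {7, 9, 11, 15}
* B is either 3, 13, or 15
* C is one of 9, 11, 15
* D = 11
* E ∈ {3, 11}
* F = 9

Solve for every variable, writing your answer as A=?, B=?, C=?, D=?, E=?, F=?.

D has just one choice, so D = 11. Eliminate 11 elsewhere: A, C, E.
E's domain is down to {3}, so E = 3. Remove 3 from B.
F's domain is down to {9}, so F = 9. Strike 9 from A, C.
That leaves C = 15. Eliminate 15 elsewhere: A, B.
A has just one choice, so A = 7.
B must be 13 (only option left).

A=7, B=13, C=15, D=11, E=3, F=9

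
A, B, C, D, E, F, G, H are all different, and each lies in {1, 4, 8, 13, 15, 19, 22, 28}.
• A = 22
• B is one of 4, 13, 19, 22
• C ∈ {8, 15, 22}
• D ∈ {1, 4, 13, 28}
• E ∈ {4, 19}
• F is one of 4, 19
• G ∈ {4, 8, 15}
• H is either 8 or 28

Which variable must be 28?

H

A's domain is down to {22}, so A = 22. Eliminate 22 elsewhere: B, C.
The 7 still-open variables together cover exactly {1, 4, 8, 13, 15, 19, 28} — 7 values for 7 variables — and 1 appears only in D's list, so D = 1.
The 6 still-open variables draw from only 6 values {4, 8, 13, 15, 19, 28}, so each is used; only B can be 13, hence B = 13.
The 5 still-open variables draw from only 5 values {4, 8, 15, 19, 28}, so each is used; only H can be 28, hence H = 28.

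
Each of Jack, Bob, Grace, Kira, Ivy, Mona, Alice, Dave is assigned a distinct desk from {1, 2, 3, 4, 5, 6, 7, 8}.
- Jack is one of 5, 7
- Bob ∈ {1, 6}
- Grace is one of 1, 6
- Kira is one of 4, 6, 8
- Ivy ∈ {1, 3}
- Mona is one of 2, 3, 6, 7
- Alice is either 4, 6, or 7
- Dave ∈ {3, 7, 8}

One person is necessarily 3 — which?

Ivy

The 8 variables draw from only 8 values {1, 2, 3, 4, 5, 6, 7, 8}, so each is used; only Mona can be 2, hence Mona = 2.
Among the 7 still-open variables, 5 fits only Jack (and all 7 values in {1, 3, 4, 5, 6, 7, 8} must be used), so Jack = 5.
Bob and Grace share exactly the 2 values {1, 6}; by pigeonhole those values go to them, so strike 1, 6 from Kira, Ivy, Alice.
So 3 goes to Ivy.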